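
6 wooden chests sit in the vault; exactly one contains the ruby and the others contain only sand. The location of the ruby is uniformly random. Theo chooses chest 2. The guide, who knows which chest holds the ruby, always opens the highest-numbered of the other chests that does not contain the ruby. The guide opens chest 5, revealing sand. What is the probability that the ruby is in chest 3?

Apply Bayes' rule, conditioning on where the ruby actually is.
If it is in any of chests 1, 2, 3, and 4 (prior 1/6 each): the guide would have opened chest 6 instead, probability 0; weight (1/6)·0 = 0 each.
If it is in chest 5 (prior 1/6): the guide opened chest 5, so this case is ruled out; weight (1/6)·0 = 0.
If it is in chest 6 (prior 1/6): chest 5 is the highest-numbered option available, probability 1; weight (1/6)·1 = 1/6.
The weights sum to 1/6.
So P(the ruby in chest 3 | the guide opened chest 5) = 0 / (1/6) = 0.

0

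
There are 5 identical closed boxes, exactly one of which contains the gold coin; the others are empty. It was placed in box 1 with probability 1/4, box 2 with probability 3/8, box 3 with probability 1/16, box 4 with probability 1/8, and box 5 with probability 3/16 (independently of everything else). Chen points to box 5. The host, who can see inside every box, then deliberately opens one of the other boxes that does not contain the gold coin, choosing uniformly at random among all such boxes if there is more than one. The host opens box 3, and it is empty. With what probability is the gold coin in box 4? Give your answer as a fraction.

8/57

Apply Bayes' rule, conditioning on where the gold coin actually is.
If it is in box 1 (prior 1/4): the host has 3 equally likely choices, so probability 1/3; weight (1/4)·(1/3) = 1/12.
If it is in box 2 (prior 3/8): the host has 3 equally likely choices, so probability 1/3; weight (3/8)·(1/3) = 1/8.
If it is in box 3 (prior 1/16): the host opened box 3, so this case is ruled out; weight (1/16)·0 = 0.
If it is in box 4 (prior 1/8): the host has 3 equally likely choices, so probability 1/3; weight (1/8)·(1/3) = 1/24.
If it is in box 5 (prior 3/16): the host has 4 equally likely choices, so probability 1/4; weight (3/16)·(1/4) = 3/64.
The weights sum to 19/64.
So P(the gold coin in box 4 | the host opened box 3) = (1/24) / (19/64) = 8/57.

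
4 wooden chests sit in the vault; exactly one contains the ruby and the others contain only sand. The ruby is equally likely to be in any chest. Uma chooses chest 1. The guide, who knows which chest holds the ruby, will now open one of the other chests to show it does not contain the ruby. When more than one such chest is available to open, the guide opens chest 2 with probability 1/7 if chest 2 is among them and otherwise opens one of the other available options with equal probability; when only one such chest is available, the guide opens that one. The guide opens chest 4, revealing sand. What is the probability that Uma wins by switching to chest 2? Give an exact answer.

Consider each possible location of the ruby in turn.
If it is in chest 1 (prior 1/4): chest 2 is available but not opened; chest 4 gets probability (1 − 1/7)/2 = 3/7; weight (1/4)·(3/7) = 3/28.
If it is in chest 2 (prior 1/4): chest 2 holds the prize so is unavailable; the guide chooses uniformly among the 2 others, probability 1/2; weight (1/4)·(1/2) = 1/8.
If it is in chest 3 (prior 1/4): chest 2 is available but not opened, probability 6/7; weight (1/4)·(6/7) = 3/14.
If it is in chest 4 (prior 1/4): the guide opened chest 4, so this case is ruled out; weight (1/4)·0 = 0.
The weights sum to 25/56.
So P(the ruby in chest 2 | the guide opened chest 4) = (1/8) / (25/56) = 7/25.

7/25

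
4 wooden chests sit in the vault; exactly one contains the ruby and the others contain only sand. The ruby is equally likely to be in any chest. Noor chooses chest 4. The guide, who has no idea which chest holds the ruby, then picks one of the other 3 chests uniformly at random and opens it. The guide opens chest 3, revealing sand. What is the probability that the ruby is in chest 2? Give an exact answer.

Because the guide chose which chest to open without knowing where the ruby is, the choice is independent of the prize location. Learning that chest 3 does not hold the ruby simply rules out that one location and leaves the remaining 3 chests still equally likely by symmetry.
So P(the ruby in chest 2) = 1/3.

1/3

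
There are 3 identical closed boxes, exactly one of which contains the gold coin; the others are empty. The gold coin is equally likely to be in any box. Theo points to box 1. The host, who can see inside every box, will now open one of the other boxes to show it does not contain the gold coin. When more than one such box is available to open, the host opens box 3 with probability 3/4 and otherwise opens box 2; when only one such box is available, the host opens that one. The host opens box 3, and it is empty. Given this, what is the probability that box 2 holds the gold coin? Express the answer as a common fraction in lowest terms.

4/7

Condition on the true location of the gold coin.
If it is in box 1 (prior 1/3): box 3 is available, opened with probability 3/4; weight (1/3)·(3/4) = 1/4.
If it is in box 2 (prior 1/3): only box 3 is available, probability 1; weight (1/3)·1 = 1/3.
If it is in box 3 (prior 1/3): the host opened box 3, so this case is ruled out; weight (1/3)·0 = 0.
The weights sum to 7/12.
So P(the gold coin in box 2 | the host opened box 3) = (1/3) / (7/12) = 4/7.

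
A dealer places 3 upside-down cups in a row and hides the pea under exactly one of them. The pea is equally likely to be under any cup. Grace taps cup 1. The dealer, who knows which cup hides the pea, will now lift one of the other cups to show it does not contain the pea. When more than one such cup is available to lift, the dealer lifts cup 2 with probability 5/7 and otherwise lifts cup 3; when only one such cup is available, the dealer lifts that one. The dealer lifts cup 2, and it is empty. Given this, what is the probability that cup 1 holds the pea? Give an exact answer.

5/12

Apply Bayes' rule, conditioning on where the pea actually is.
If it is under cup 1 (prior 1/3): cup 2 is available, opened with probability 5/7; weight (1/3)·(5/7) = 5/21.
If it is under cup 2 (prior 1/3): the dealer opened cup 2, so this case is ruled out; weight (1/3)·0 = 0.
If it is under cup 3 (prior 1/3): only cup 2 is available, probability 1; weight (1/3)·1 = 1/3.
The weights sum to 4/7.
So P(the pea under cup 1 | the dealer opened cup 2) = (5/21) / (4/7) = 5/12.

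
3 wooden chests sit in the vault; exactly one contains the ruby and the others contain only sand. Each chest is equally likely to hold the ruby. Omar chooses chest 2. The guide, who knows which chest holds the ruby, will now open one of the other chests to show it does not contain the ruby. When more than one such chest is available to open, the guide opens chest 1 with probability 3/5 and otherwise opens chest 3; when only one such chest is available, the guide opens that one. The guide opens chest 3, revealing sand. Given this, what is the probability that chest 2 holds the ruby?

Consider each possible location of the ruby in turn.
If it is in chest 1 (prior 1/3): only chest 3 is available, probability 1; weight (1/3)·1 = 1/3.
If it is in chest 2 (prior 1/3): chest 1 is available but not opened, probability 2/5; weight (1/3)·(2/5) = 2/15.
If it is in chest 3 (prior 1/3): the guide opened chest 3, so this case is ruled out; weight (1/3)·0 = 0.
The weights sum to 7/15.
So P(the ruby in chest 2 | the guide opened chest 3) = (2/15) / (7/15) = 2/7.

2/7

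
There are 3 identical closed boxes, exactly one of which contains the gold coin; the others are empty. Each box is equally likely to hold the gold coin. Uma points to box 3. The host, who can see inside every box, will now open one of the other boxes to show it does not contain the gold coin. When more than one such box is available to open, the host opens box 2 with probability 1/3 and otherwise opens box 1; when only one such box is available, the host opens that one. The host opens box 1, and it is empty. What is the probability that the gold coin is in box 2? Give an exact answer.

Apply Bayes' rule, conditioning on where the gold coin actually is.
If it is in box 1 (prior 1/3): the host opened box 1, so this case is ruled out; weight (1/3)·0 = 0.
If it is in box 2 (prior 1/3): only box 1 is available, probability 1; weight (1/3)·1 = 1/3.
If it is in box 3 (prior 1/3): box 2 is available but not opened, probability 2/3; weight (1/3)·(2/3) = 2/9.
The weights sum to 5/9.
So P(the gold coin in box 2 | the host opened box 1) = (1/3) / (5/9) = 3/5.

3/5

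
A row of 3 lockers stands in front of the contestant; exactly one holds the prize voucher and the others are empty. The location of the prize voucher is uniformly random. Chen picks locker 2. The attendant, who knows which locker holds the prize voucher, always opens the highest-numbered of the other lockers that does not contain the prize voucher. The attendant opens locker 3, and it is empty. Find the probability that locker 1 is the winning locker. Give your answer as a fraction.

Condition on the true location of the prize voucher.
If it is in either of lockers 1 and 2 (prior 1/3 each): locker 3 is the highest-numbered option available, probability 1; weight (1/3)·1 = 1/3 each.
If it is in locker 3 (prior 1/3): the attendant opened locker 3, so this case is ruled out; weight (1/3)·0 = 0.
The weights sum to 2/3.
So P(the prize voucher in locker 1 | the attendant opened locker 3) = (1/3) / (2/3) = 1/2.

1/2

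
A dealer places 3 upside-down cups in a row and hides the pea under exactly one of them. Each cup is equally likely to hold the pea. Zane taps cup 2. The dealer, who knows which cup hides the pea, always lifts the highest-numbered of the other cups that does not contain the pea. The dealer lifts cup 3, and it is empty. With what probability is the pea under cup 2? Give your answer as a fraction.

Consider each possible location of the pea in turn.
If it is under either of cups 1 and 2 (prior 1/3 each): cup 3 is the highest-numbered option available, probability 1; weight (1/3)·1 = 1/3 each.
If it is under cup 3 (prior 1/3): the dealer opened cup 3, so this case is ruled out; weight (1/3)·0 = 0.
The weights sum to 2/3.
So P(the pea under cup 2 | the dealer opened cup 3) = (1/3) / (2/3) = 1/2.

1/2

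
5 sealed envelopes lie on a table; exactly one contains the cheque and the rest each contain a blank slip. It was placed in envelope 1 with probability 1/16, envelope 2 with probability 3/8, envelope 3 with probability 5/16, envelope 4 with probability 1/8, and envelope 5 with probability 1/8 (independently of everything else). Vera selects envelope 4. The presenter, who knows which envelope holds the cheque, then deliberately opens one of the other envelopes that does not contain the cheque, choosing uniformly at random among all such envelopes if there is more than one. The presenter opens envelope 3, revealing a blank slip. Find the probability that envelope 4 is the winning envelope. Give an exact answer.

1/7

Apply Bayes' rule, conditioning on where the cheque actually is.
If it is in envelope 1 (prior 1/16): the presenter has 3 equally likely choices, so probability 1/3; weight (1/16)·(1/3) = 1/48.
If it is in envelope 2 (prior 3/8): the presenter has 3 equally likely choices, so probability 1/3; weight (3/8)·(1/3) = 1/8.
If it is in envelope 3 (prior 5/16): the presenter opened envelope 3, so this case is ruled out; weight (5/16)·0 = 0.
If it is in envelope 4 (prior 1/8): the presenter has 4 equally likely choices, so probability 1/4; weight (1/8)·(1/4) = 1/32.
If it is in envelope 5 (prior 1/8): the presenter has 3 equally likely choices, so probability 1/3; weight (1/8)·(1/3) = 1/24.
The weights sum to 7/32.
So P(the cheque in envelope 4 | the presenter opened envelope 3) = (1/32) / (7/32) = 1/7.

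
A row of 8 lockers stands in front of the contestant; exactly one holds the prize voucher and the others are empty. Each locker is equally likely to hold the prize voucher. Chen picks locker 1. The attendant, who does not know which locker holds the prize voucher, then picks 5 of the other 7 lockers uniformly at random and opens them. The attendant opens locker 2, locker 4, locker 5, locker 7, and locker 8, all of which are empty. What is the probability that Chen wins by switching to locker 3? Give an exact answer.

1/3

Because the attendant chose which lockers to open without knowing where the prize voucher is, the choice is independent of the prize location. Learning that none of the 5 opened lockers holds the prize voucher simply rules out those 5 locations and leaves the remaining 3 lockers still equally likely by symmetry.
So P(the prize voucher in locker 3) = 1/3.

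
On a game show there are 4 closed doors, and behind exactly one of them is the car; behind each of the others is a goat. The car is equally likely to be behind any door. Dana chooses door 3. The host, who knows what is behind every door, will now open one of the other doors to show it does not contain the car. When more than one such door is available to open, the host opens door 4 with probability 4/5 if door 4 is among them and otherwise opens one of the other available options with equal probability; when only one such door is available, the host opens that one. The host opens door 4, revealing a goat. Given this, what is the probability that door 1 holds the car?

1/3

Consider each possible location of the car in turn.
If it is behind any of doors 1, 2, and 3 (prior 1/4 each): door 4 is available, opened with probability 4/5; weight (1/4)·(4/5) = 1/5 each.
If it is behind door 4 (prior 1/4): the host opened door 4, so this case is ruled out; weight (1/4)·0 = 0.
The weights sum to 3/5.
So P(the car behind door 1 | the host opened door 4) = (1/5) / (3/5) = 1/3.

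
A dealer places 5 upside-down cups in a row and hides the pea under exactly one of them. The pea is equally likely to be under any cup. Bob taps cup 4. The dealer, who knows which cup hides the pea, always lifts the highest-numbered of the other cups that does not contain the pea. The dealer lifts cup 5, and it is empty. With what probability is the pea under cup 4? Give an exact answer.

Consider each possible location of the pea in turn.
If it is under any of cups 1, 2, 3, and 4 (prior 1/5 each): cup 5 is the highest-numbered option available, probability 1; weight (1/5)·1 = 1/5 each.
If it is under cup 5 (prior 1/5): the dealer opened cup 5, so this case is ruled out; weight (1/5)·0 = 0.
The weights sum to 4/5.
So P(the pea under cup 4 | the dealer opened cup 5) = (1/5) / (4/5) = 1/4.

1/4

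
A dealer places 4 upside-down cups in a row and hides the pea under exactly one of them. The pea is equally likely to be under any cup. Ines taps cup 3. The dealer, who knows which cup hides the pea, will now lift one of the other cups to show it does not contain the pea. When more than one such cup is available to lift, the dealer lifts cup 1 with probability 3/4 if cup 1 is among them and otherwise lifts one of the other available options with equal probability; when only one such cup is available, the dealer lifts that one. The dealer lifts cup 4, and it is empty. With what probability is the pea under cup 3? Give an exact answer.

1/7

Condition on the true location of the pea.
If it is under cup 1 (prior 1/4): cup 1 holds the prize so is unavailable; the dealer chooses uniformly among the 2 others, probability 1/2; weight (1/4)·(1/2) = 1/8.
If it is under cup 2 (prior 1/4): cup 1 is available but not opened, probability 1/4; weight (1/4)·(1/4) = 1/16.
If it is under cup 3 (prior 1/4): cup 1 is available but not opened; cup 4 gets probability (1 − 3/4)/2 = 1/8; weight (1/4)·(1/8) = 1/32.
If it is under cup 4 (prior 1/4): the dealer opened cup 4, so this case is ruled out; weight (1/4)·0 = 0.
The weights sum to 7/32.
So P(the pea under cup 3 | the dealer opened cup 4) = (1/32) / (7/32) = 1/7.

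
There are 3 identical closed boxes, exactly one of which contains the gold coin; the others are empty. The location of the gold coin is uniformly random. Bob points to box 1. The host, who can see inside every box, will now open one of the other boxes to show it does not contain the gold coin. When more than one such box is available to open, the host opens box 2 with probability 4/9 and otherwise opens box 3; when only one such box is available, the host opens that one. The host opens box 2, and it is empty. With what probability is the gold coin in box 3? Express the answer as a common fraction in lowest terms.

Consider each possible location of the gold coin in turn.
If it is in box 1 (prior 1/3): box 2 is available, opened with probability 4/9; weight (1/3)·(4/9) = 4/27.
If it is in box 2 (prior 1/3): the host opened box 2, so this case is ruled out; weight (1/3)·0 = 0.
If it is in box 3 (prior 1/3): only box 2 is available, probability 1; weight (1/3)·1 = 1/3.
The weights sum to 13/27.
So P(the gold coin in box 3 | the host opened box 2) = (1/3) / (13/27) = 9/13.

9/13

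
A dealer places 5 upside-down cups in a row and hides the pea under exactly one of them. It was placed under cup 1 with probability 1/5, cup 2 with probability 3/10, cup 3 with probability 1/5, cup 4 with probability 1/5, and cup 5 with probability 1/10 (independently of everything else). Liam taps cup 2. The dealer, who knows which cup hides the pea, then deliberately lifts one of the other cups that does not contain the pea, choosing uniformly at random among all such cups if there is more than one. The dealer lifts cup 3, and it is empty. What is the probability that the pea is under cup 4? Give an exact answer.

8/29

Condition on the true location of the pea.
If it is under either of cups 1 and 4 (prior 1/5 each): the dealer has 3 equally likely choices, so probability 1/3; weight (1/5)·(1/3) = 1/15 each.
If it is under cup 2 (prior 3/10): the dealer has 4 equally likely choices, so probability 1/4; weight (3/10)·(1/4) = 3/40.
If it is under cup 3 (prior 1/5): the dealer opened cup 3, so this case is ruled out; weight (1/5)·0 = 0.
If it is under cup 5 (prior 1/10): the dealer has 3 equally likely choices, so probability 1/3; weight (1/10)·(1/3) = 1/30.
The weights sum to 29/120.
So P(the pea under cup 4 | the dealer opened cup 3) = (1/15) / (29/120) = 8/29.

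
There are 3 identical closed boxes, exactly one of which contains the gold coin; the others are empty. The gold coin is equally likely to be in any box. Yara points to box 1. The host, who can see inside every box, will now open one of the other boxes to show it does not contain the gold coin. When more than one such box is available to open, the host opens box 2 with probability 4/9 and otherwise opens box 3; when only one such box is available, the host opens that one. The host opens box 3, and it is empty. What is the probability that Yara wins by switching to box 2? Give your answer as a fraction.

9/14

Apply Bayes' rule, conditioning on where the gold coin actually is.
If it is in box 1 (prior 1/3): box 2 is available but not opened, probability 5/9; weight (1/3)·(5/9) = 5/27.
If it is in box 2 (prior 1/3): only box 3 is available, probability 1; weight (1/3)·1 = 1/3.
If it is in box 3 (prior 1/3): the host opened box 3, so this case is ruled out; weight (1/3)·0 = 0.
The weights sum to 14/27.
So P(the gold coin in box 2 | the host opened box 3) = (1/3) / (14/27) = 9/14.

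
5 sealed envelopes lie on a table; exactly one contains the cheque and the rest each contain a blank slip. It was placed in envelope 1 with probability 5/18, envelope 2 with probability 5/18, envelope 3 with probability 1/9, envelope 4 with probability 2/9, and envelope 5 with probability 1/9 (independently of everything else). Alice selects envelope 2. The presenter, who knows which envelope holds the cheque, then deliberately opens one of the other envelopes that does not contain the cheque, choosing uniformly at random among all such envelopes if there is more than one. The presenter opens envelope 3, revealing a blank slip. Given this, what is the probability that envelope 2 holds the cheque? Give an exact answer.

15/59

Condition on the true location of the cheque.
If it is in envelope 1 (prior 5/18): the presenter has 3 equally likely choices, so probability 1/3; weight (5/18)·(1/3) = 5/54.
If it is in envelope 2 (prior 5/18): the presenter has 4 equally likely choices, so probability 1/4; weight (5/18)·(1/4) = 5/72.
If it is in envelope 3 (prior 1/9): the presenter opened envelope 3, so this case is ruled out; weight (1/9)·0 = 0.
If it is in envelope 4 (prior 2/9): the presenter has 3 equally likely choices, so probability 1/3; weight (2/9)·(1/3) = 2/27.
If it is in envelope 5 (prior 1/9): the presenter has 3 equally likely choices, so probability 1/3; weight (1/9)·(1/3) = 1/27.
The weights sum to 59/216.
So P(the cheque in envelope 2 | the presenter opened envelope 3) = (5/72) / (59/216) = 15/59.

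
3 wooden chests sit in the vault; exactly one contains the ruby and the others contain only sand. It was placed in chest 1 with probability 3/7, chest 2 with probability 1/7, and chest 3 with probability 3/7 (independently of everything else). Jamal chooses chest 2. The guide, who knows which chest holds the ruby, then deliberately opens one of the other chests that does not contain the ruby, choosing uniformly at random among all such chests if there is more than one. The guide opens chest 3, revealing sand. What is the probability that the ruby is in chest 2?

1/7

Consider each possible location of the ruby in turn.
If it is in chest 1 (prior 3/7): the guide has no choice, probability 1; weight (3/7)·1 = 3/7.
If it is in chest 2 (prior 1/7): the guide has 2 equally likely choices, so probability 1/2; weight (1/7)·(1/2) = 1/14.
If it is in chest 3 (prior 3/7): the guide opened chest 3, so this case is ruled out; weight (3/7)·0 = 0.
The weights sum to 1/2.
So P(the ruby in chest 2 | the guide opened chest 3) = (1/14) / (1/2) = 1/7.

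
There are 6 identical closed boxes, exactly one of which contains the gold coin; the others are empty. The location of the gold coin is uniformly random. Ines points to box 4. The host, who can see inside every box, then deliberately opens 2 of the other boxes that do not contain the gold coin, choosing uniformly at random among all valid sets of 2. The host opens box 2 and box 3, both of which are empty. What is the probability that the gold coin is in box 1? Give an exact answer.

5/18

Condition on the true location of the gold coin.
If it is in any of boxes 1, 5, and 6 (prior 1/6 each): the host has 6 equally likely choices, so probability 1/6; weight (1/6)·(1/6) = 1/36 each.
If it is in either of boxes 2 and 3 (prior 1/6 each): that box was opened and seen not to hold the prize — ruled out; weight (1/6)·0 = 0 each.
If it is in box 4 (prior 1/6): the host has 10 equally likely choices, so probability 1/10; weight (1/6)·(1/10) = 1/60.
The weights sum to 1/10.
So P(the gold coin in box 1 | the host opened box 2 and box 3) = (1/36) / (1/10) = 5/18.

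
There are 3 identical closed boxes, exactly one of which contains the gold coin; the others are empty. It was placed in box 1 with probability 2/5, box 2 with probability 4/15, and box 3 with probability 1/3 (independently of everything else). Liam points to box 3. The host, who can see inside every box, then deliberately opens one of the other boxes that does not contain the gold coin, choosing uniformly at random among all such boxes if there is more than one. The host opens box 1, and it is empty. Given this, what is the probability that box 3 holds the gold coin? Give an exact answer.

5/13

Apply Bayes' rule, conditioning on where the gold coin actually is.
If it is in box 1 (prior 2/5): the host opened box 1, so this case is ruled out; weight (2/5)·0 = 0.
If it is in box 2 (prior 4/15): the host has no choice, probability 1; weight (4/15)·1 = 4/15.
If it is in box 3 (prior 1/3): the host has 2 equally likely choices, so probability 1/2; weight (1/3)·(1/2) = 1/6.
The weights sum to 13/30.
So P(the gold coin in box 3 | the host opened box 1) = (1/6) / (13/30) = 5/13.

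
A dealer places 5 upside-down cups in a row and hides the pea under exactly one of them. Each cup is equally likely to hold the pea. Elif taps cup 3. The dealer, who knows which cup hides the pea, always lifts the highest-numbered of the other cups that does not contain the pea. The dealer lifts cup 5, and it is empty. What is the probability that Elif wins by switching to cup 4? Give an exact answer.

1/4

Consider each possible location of the pea in turn.
If it is under any of cups 1, 2, 3, and 4 (prior 1/5 each): cup 5 is the highest-numbered option available, probability 1; weight (1/5)·1 = 1/5 each.
If it is under cup 5 (prior 1/5): the dealer opened cup 5, so this case is ruled out; weight (1/5)·0 = 0.
The weights sum to 4/5.
So P(the pea under cup 4 | the dealer opened cup 5) = (1/5) / (4/5) = 1/4.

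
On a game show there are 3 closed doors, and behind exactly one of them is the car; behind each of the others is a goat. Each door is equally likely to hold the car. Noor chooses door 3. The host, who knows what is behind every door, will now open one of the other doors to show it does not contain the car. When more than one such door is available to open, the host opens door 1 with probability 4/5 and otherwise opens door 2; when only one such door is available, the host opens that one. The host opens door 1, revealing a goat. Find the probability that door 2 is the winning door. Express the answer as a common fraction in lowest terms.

Condition on the true location of the car.
If it is behind door 1 (prior 1/3): the host opened door 1, so this case is ruled out; weight (1/3)·0 = 0.
If it is behind door 2 (prior 1/3): only door 1 is available, probability 1; weight (1/3)·1 = 1/3.
If it is behind door 3 (prior 1/3): door 1 is available, opened with probability 4/5; weight (1/3)·(4/5) = 4/15.
The weights sum to 3/5.
So P(the car behind door 2 | the host opened door 1) = (1/3) / (3/5) = 5/9.

5/9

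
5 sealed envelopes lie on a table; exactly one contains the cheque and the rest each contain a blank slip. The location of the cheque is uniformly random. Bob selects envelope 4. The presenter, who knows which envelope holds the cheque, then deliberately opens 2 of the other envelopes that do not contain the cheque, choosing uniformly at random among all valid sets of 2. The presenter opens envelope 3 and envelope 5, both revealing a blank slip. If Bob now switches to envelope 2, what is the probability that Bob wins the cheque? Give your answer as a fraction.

2/5

Condition on the true location of the cheque.
If it is in either of envelopes 1 and 2 (prior 1/5 each): the presenter has 3 equally likely choices, so probability 1/3; weight (1/5)·(1/3) = 1/15 each.
If it is in either of envelopes 3 and 5 (prior 1/5 each): that envelope was opened and seen not to hold the prize — ruled out; weight (1/5)·0 = 0 each.
If it is in envelope 4 (prior 1/5): the presenter has 6 equally likely choices, so probability 1/6; weight (1/5)·(1/6) = 1/30.
The weights sum to 1/6.
So P(the cheque in envelope 2 | the presenter opened envelope 3 and envelope 5) = (1/15) / (1/6) = 2/5.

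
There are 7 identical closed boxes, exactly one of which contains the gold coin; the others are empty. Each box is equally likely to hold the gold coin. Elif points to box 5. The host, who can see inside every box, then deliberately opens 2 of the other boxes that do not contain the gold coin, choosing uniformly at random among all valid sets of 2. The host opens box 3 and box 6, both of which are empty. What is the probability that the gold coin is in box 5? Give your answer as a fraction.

Condition on the true location of the gold coin.
If it is in any of boxes 1, 2, 4, and 7 (prior 1/7 each): the host has 10 equally likely choices, so probability 1/10; weight (1/7)·(1/10) = 1/70 each.
If it is in either of boxes 3 and 6 (prior 1/7 each): that box was opened and seen not to hold the prize — ruled out; weight (1/7)·0 = 0 each.
If it is in box 5 (prior 1/7): the host has 15 equally likely choices, so probability 1/15; weight (1/7)·(1/15) = 1/105.
The weights sum to 1/15.
So P(the gold coin in box 5 | the host opened box 3 and box 6) = (1/105) / (1/15) = 1/7.

1/7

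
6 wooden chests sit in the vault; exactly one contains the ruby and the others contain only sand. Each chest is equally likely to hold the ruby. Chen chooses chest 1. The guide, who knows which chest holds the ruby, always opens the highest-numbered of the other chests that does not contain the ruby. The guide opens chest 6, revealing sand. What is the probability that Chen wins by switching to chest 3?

1/5

Consider each possible location of the ruby in turn.
If it is in any of chests 1, 2, 3, 4, and 5 (prior 1/6 each): chest 6 is the highest-numbered option available, probability 1; weight (1/6)·1 = 1/6 each.
If it is in chest 6 (prior 1/6): the guide opened chest 6, so this case is ruled out; weight (1/6)·0 = 0.
The weights sum to 5/6.
So P(the ruby in chest 3 | the guide opened chest 6) = (1/6) / (5/6) = 1/5.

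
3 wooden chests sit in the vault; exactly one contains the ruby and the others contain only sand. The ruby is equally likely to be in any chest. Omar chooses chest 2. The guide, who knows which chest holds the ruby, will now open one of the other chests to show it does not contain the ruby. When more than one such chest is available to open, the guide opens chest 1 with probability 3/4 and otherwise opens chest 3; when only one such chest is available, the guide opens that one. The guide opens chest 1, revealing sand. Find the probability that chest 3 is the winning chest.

4/7

Condition on the true location of the ruby.
If it is in chest 1 (prior 1/3): the guide opened chest 1, so this case is ruled out; weight (1/3)·0 = 0.
If it is in chest 2 (prior 1/3): chest 1 is available, opened with probability 3/4; weight (1/3)·(3/4) = 1/4.
If it is in chest 3 (prior 1/3): only chest 1 is available, probability 1; weight (1/3)·1 = 1/3.
The weights sum to 7/12.
So P(the ruby in chest 3 | the guide opened chest 1) = (1/3) / (7/12) = 4/7.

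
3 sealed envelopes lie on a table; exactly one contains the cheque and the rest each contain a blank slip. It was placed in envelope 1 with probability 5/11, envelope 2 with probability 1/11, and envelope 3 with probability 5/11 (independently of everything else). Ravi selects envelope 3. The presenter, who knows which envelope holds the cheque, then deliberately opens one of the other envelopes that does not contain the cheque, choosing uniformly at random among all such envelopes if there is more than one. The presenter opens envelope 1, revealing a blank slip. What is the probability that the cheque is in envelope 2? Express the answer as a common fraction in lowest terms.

2/7

Consider each possible location of the cheque in turn.
If it is in envelope 1 (prior 5/11): the presenter opened envelope 1, so this case is ruled out; weight (5/11)·0 = 0.
If it is in envelope 2 (prior 1/11): the presenter has no choice, probability 1; weight (1/11)·1 = 1/11.
If it is in envelope 3 (prior 5/11): the presenter has 2 equally likely choices, so probability 1/2; weight (5/11)·(1/2) = 5/22.
The weights sum to 7/22.
So P(the cheque in envelope 2 | the presenter opened envelope 1) = (1/11) / (7/22) = 2/7.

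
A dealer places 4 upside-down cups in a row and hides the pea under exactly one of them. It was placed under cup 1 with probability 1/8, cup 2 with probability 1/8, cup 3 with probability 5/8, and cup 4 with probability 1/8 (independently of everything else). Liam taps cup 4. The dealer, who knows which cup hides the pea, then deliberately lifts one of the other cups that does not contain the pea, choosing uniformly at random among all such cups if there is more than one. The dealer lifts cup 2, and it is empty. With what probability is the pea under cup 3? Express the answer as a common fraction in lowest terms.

3/4

Apply Bayes' rule, conditioning on where the pea actually is.
If it is under cup 1 (prior 1/8): the dealer has 2 equally likely choices, so probability 1/2; weight (1/8)·(1/2) = 1/16.
If it is under cup 2 (prior 1/8): the dealer opened cup 2, so this case is ruled out; weight (1/8)·0 = 0.
If it is under cup 3 (prior 5/8): the dealer has 2 equally likely choices, so probability 1/2; weight (5/8)·(1/2) = 5/16.
If it is under cup 4 (prior 1/8): the dealer has 3 equally likely choices, so probability 1/3; weight (1/8)·(1/3) = 1/24.
The weights sum to 5/12.
So P(the pea under cup 3 | the dealer opened cup 2) = (5/16) / (5/12) = 3/4.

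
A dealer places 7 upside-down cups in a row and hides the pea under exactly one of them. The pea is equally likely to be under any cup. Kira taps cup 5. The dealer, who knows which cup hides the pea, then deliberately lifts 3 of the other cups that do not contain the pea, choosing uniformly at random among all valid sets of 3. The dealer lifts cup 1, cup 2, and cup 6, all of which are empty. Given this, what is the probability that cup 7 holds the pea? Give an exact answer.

2/7

Condition on the true location of the pea.
If it is under any of cups 1, 2, and 6 (prior 1/7 each): that cup was opened and seen not to hold the prize — ruled out; weight (1/7)·0 = 0 each.
If it is under any of cups 3, 4, and 7 (prior 1/7 each): the dealer has 10 equally likely choices, so probability 1/10; weight (1/7)·(1/10) = 1/70 each.
If it is under cup 5 (prior 1/7): the dealer has 20 equally likely choices, so probability 1/20; weight (1/7)·(1/20) = 1/140.
The weights sum to 1/20.
So P(the pea under cup 7 | the dealer opened cup 1, cup 2, and cup 6) = (1/70) / (1/20) = 2/7.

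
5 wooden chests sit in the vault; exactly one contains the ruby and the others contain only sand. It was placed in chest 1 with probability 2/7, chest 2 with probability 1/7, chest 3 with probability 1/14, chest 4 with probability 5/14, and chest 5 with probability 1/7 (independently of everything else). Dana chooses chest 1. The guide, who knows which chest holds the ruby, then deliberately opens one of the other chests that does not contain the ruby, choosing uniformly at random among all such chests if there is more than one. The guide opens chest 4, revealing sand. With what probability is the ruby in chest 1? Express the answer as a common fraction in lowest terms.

Consider each possible location of the ruby in turn.
If it is in chest 1 (prior 2/7): the guide has 4 equally likely choices, so probability 1/4; weight (2/7)·(1/4) = 1/14.
If it is in either of chests 2 and 5 (prior 1/7 each): the guide has 3 equally likely choices, so probability 1/3; weight (1/7)·(1/3) = 1/21 each.
If it is in chest 3 (prior 1/14): the guide has 3 equally likely choices, so probability 1/3; weight (1/14)·(1/3) = 1/42.
If it is in chest 4 (prior 5/14): the guide opened chest 4, so this case is ruled out; weight (5/14)·0 = 0.
The weights sum to 4/21.
So P(the ruby in chest 1 | the guide opened chest 4) = (1/14) / (4/21) = 3/8.

3/8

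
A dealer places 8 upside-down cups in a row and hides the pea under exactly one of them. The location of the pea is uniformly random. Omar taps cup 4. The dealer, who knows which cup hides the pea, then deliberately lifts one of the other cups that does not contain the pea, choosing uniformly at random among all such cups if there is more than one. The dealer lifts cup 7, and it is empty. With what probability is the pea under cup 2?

7/48

Condition on the true location of the pea.
If it is under any of cups 1, 2, 3, 5, 6, and 8 (prior 1/8 each): the dealer has 6 equally likely choices, so probability 1/6; weight (1/8)·(1/6) = 1/48 each.
If it is under cup 4 (prior 1/8): the dealer has 7 equally likely choices, so probability 1/7; weight (1/8)·(1/7) = 1/56.
If it is under cup 7 (prior 1/8): the dealer opened cup 7, so this case is ruled out; weight (1/8)·0 = 0.
The weights sum to 1/7.
So P(the pea under cup 2 | the dealer opened cup 7) = (1/48) / (1/7) = 7/48.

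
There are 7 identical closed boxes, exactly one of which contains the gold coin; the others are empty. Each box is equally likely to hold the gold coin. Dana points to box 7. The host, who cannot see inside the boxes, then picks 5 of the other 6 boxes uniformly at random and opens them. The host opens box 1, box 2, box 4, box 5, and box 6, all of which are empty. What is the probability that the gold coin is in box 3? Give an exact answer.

1/2

Apply Bayes' rule, conditioning on where the gold coin actually is.
If it is in any of boxes 1, 2, 4, 5, and 6 (prior 1/7 each): that box was opened and seen not to hold the prize — ruled out; weight (1/7)·0 = 0 each.
If it is in either of boxes 3 and 7 (prior 1/7 each): the host picks exactly this set with probability 1/6 regardless, and none is the prize; weight (1/7)·(1/6) = 1/42 each.
The weights sum to 1/21.
So P(the gold coin in box 3 | the host opened box 1, box 2, box 4, box 5, and box 6) = (1/42) / (1/21) = 1/2.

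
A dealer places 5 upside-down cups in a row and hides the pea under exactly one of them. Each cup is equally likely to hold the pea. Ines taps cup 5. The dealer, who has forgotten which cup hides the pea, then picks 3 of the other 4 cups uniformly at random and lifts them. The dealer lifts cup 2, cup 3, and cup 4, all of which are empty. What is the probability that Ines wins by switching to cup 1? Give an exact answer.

1/2

Apply Bayes' rule, conditioning on where the pea actually is.
If it is under either of cups 1 and 5 (prior 1/5 each): the dealer picks exactly this set with probability 1/4 regardless, and none is the prize; weight (1/5)·(1/4) = 1/20 each.
If it is under any of cups 2, 3, and 4 (prior 1/5 each): that cup was opened and seen not to hold the prize — ruled out; weight (1/5)·0 = 0 each.
The weights sum to 1/10.
So P(the pea under cup 1 | the dealer opened cup 2, cup 3, and cup 4) = (1/20) / (1/10) = 1/2.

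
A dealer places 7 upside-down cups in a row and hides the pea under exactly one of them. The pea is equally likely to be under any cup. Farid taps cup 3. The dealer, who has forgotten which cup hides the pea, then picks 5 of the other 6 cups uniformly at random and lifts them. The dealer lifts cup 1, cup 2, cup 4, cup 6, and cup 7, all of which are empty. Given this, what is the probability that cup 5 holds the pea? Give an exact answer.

Apply Bayes' rule, conditioning on where the pea actually is.
If it is under any of cups 1, 2, 4, 6, and 7 (prior 1/7 each): that cup was opened and seen not to hold the prize — ruled out; weight (1/7)·0 = 0 each.
If it is under either of cups 3 and 5 (prior 1/7 each): the dealer picks exactly this set with probability 1/6 regardless, and none is the prize; weight (1/7)·(1/6) = 1/42 each.
The weights sum to 1/21.
So P(the pea under cup 5 | the dealer opened cup 1, cup 2, cup 4, cup 6, and cup 7) = (1/42) / (1/21) = 1/2.

1/2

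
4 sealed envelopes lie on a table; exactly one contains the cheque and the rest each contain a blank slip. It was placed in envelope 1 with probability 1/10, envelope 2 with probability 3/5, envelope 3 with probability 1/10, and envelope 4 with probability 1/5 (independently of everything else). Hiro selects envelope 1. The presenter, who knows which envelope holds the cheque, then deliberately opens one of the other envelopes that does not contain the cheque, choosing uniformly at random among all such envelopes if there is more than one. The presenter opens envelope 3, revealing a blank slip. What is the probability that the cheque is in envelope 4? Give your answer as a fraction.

Condition on the true location of the cheque.
If it is in envelope 1 (prior 1/10): the presenter has 3 equally likely choices, so probability 1/3; weight (1/10)·(1/3) = 1/30.
If it is in envelope 2 (prior 3/5): the presenter has 2 equally likely choices, so probability 1/2; weight (3/5)·(1/2) = 3/10.
If it is in envelope 3 (prior 1/10): the presenter opened envelope 3, so this case is ruled out; weight (1/10)·0 = 0.
If it is in envelope 4 (prior 1/5): the presenter has 2 equally likely choices, so probability 1/2; weight (1/5)·(1/2) = 1/10.
The weights sum to 13/30.
So P(the cheque in envelope 4 | the presenter opened envelope 3) = (1/10) / (13/30) = 3/13.

3/13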